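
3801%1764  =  273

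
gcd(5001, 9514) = 1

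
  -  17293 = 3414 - 20707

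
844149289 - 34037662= 810111627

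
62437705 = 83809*745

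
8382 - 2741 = 5641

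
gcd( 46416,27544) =8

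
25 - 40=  - 15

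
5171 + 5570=10741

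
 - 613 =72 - 685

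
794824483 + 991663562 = 1786488045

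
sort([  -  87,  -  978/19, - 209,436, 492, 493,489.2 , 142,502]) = [ - 209, - 87, - 978/19,  142, 436, 489.2,492, 493 , 502]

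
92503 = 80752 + 11751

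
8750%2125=250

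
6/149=6/149 =0.04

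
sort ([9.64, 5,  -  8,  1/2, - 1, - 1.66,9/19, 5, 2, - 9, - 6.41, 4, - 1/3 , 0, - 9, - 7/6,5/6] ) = [ - 9, - 9, - 8, - 6.41, - 1.66,-7/6 , - 1,-1/3, 0,9/19,1/2, 5/6 , 2, 4,5, 5,9.64]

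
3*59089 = 177267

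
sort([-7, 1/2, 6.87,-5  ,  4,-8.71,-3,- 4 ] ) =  [  -  8.71, - 7, - 5,  -  4, -3,1/2 , 4, 6.87]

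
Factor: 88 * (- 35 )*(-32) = 98560 = 2^8*5^1 * 7^1*11^1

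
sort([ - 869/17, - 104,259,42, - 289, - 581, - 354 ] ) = [-581 , - 354, - 289, - 104, - 869/17,42,259]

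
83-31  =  52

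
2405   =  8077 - 5672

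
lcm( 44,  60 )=660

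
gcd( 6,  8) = 2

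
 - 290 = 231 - 521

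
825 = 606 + 219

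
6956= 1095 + 5861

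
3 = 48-45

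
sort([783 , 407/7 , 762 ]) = [ 407/7  ,  762,783]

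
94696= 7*13528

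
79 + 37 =116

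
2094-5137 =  - 3043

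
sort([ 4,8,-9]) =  [ - 9,4, 8 ]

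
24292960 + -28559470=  - 4266510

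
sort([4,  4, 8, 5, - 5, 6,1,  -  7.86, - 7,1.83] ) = [-7.86, - 7, - 5,1, 1.83, 4, 4, 5, 6, 8]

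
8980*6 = 53880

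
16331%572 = 315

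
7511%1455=236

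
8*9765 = 78120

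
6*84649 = 507894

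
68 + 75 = 143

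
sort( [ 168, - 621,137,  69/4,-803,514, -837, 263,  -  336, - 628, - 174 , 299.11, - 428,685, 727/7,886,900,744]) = [-837,-803, - 628, - 621 , - 428, - 336, - 174,69/4, 727/7,137,168,263, 299.11 , 514,685,744 , 886,900]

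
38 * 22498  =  854924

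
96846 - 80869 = 15977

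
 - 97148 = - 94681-2467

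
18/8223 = 6/2741 = 0.00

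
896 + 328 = 1224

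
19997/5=3999 + 2/5 = 3999.40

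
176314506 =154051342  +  22263164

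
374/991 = 374/991= 0.38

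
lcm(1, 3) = 3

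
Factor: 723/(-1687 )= -3/7 = - 3^1*7^ ( - 1)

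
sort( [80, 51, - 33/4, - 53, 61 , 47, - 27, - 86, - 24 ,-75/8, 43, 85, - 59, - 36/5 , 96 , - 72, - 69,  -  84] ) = [ - 86, - 84, - 72,-69, - 59, - 53, -27, - 24, - 75/8, - 33/4, - 36/5,  43, 47 , 51, 61, 80, 85, 96]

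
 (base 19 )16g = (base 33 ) et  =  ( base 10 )491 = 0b111101011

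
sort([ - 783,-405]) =[ - 783,-405 ]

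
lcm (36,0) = 0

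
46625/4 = 46625/4 = 11656.25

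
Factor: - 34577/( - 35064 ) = 71/72 = 2^( - 3) * 3^( -2)*71^1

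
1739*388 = 674732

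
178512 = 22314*8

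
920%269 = 113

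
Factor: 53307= 3^2*5923^1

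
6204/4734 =1034/789 = 1.31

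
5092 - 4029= 1063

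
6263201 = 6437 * 973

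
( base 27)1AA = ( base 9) 1341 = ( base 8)1761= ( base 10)1009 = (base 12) 701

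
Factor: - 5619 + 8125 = 2^1*7^1*179^1 = 2506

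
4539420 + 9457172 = 13996592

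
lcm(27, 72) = 216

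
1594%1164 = 430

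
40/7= 40/7=5.71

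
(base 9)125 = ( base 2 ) 1101000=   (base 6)252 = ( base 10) 104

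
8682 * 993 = 8621226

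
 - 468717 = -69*6793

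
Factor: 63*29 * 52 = 2^2*3^2*7^1*13^1 *29^1 = 95004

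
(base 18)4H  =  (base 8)131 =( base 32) 2p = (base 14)65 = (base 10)89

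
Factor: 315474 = 2^1*3^1*52579^1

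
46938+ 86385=133323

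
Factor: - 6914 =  - 2^1*3457^1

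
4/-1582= - 1  +  789/791 = - 0.00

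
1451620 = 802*1810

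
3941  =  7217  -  3276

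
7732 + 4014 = 11746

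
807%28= 23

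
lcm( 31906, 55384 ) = 2935352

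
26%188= 26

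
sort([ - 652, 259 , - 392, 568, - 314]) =[  -  652 ,  -  392,-314, 259, 568 ] 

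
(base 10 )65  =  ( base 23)2J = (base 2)1000001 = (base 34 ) 1V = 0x41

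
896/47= 19+3/47 = 19.06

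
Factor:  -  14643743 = -47^1*311569^1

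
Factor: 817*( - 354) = - 2^1*3^1 * 19^1 * 43^1 * 59^1 = -289218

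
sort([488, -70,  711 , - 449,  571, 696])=[ - 449,-70,488, 571,696,711]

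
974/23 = 974/23=42.35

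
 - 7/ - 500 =7/500  =  0.01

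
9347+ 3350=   12697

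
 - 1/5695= - 1+5694/5695  =  - 0.00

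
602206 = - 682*( - 883)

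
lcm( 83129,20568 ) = 1995096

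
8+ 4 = 12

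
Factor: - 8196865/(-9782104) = 2^( - 3)*5^1*31^1*53^( - 1 )*23071^( - 1 )*52883^1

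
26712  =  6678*4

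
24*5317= 127608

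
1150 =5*230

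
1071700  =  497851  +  573849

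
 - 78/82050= - 1 + 13662/13675 = - 0.00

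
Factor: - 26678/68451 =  - 2^1*3^(  -  1)*13339^1*22817^(-1)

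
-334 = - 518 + 184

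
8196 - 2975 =5221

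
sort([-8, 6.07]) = [ - 8,6.07]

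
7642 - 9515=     -  1873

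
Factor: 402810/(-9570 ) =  - 463/11 = -11^( - 1)*463^1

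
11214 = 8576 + 2638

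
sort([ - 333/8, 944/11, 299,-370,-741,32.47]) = [ - 741,-370,-333/8 , 32.47,944/11,299 ] 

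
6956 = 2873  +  4083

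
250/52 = 125/26  =  4.81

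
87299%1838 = 913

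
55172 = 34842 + 20330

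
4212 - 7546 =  - 3334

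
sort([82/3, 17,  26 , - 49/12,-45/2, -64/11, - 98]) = [- 98 ,-45/2, - 64/11, - 49/12,17, 26,82/3 ]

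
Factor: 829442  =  2^1*414721^1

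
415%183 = 49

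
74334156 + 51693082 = 126027238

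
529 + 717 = 1246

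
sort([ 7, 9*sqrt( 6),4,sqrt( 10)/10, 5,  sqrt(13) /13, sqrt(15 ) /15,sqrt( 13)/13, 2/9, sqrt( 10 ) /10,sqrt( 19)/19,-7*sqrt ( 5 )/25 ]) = [ - 7*sqrt( 5)/25 , 2/9, sqrt( 19) /19, sqrt( 15)/15,sqrt( 13) /13, sqrt ( 13) /13,  sqrt( 10 )/10, sqrt( 10)/10, 4, 5, 7, 9*sqrt(6)]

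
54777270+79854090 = 134631360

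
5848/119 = 49 + 1/7 = 49.14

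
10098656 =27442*368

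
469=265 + 204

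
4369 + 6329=10698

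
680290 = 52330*13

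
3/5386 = 3/5386  =  0.00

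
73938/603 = 24646/201 = 122.62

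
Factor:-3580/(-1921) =2^2 * 5^1  *17^( - 1)*113^( -1 )*179^1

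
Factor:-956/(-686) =478/343  =  2^1*7^( - 3)*239^1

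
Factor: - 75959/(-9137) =13^1* 5843^1*9137^(-1)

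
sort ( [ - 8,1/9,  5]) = [ - 8,  1/9,5]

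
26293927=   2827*9301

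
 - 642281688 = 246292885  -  888574573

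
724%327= 70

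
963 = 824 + 139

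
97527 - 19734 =77793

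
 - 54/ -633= 18/211  =  0.09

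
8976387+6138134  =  15114521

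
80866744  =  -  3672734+84539478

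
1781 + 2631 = 4412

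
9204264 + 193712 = 9397976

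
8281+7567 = 15848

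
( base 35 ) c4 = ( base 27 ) fj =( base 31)DL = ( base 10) 424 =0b110101000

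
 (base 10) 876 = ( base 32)RC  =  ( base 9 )1173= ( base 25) 1a1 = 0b1101101100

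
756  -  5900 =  - 5144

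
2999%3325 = 2999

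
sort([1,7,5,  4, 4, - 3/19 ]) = [ - 3/19,1,4,  4, 5, 7 ]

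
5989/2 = 2994+1/2 = 2994.50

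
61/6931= 61/6931 = 0.01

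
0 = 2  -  2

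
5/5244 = 5/5244  =  0.00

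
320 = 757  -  437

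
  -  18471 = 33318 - 51789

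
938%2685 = 938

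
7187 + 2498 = 9685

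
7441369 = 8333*893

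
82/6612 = 41/3306 =0.01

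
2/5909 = 2/5909=0.00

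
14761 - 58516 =-43755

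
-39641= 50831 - 90472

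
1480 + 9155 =10635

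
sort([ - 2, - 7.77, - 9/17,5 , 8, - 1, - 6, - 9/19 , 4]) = [ - 7.77, - 6,  -  2, - 1, - 9/17, - 9/19,4, 5,8]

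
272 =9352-9080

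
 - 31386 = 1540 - 32926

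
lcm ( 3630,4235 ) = 25410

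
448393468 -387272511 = 61120957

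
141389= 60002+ 81387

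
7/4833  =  7/4833 = 0.00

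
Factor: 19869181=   19869181^1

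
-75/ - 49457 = 75/49457 = 0.00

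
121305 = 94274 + 27031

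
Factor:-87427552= - 2^5*83^1* 32917^1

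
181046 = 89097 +91949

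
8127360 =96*84660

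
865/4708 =865/4708  =  0.18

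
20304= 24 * 846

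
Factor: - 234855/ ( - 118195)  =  153/77 = 3^2*7^( - 1 )*11^ ( - 1)*17^1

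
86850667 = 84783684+2066983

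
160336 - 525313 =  - 364977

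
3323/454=3323/454 = 7.32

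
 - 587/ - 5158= 587/5158  =  0.11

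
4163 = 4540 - 377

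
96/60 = 8/5 = 1.60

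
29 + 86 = 115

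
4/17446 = 2/8723 = 0.00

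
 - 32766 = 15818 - 48584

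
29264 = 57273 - 28009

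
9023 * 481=4340063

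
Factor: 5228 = 2^2*1307^1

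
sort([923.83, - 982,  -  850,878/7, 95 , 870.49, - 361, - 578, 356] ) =[ - 982 ,-850, - 578,-361,95,  878/7 , 356, 870.49,923.83 ]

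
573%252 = 69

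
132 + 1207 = 1339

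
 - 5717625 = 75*(  -  76235)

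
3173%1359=455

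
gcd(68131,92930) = 1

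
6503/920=6503/920 = 7.07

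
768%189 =12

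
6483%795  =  123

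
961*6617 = 6358937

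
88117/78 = 88117/78 = 1129.71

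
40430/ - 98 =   -  20215/49=-412.55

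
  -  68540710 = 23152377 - 91693087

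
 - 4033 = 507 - 4540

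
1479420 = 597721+881699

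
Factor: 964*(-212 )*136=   -  2^7*17^1*53^1*241^1=-  27794048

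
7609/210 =1087/30=36.23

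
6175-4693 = 1482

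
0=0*681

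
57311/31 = 1848  +  23/31 = 1848.74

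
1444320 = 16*90270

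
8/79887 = 8/79887= 0.00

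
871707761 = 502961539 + 368746222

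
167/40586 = 167/40586 = 0.00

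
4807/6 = 801 + 1/6  =  801.17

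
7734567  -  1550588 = 6183979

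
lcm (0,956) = 0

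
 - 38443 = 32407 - 70850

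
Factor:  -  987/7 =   -  141 = - 3^1*47^1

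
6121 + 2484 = 8605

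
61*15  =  915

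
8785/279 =8785/279 = 31.49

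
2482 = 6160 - 3678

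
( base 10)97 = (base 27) 3G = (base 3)10121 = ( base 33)2V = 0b1100001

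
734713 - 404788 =329925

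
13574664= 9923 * 1368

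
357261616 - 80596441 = 276665175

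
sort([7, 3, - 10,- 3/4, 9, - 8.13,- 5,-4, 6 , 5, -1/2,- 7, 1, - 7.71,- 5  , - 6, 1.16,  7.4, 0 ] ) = [ - 10, - 8.13,-7.71, -7,-6,-5 , - 5, - 4, - 3/4 , - 1/2, 0, 1,  1.16,3, 5, 6, 7, 7.4, 9 ]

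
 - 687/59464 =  - 687/59464 = -0.01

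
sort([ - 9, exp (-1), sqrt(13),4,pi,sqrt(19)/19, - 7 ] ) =[-9,- 7,sqrt(19 ) /19,exp(-1), pi, sqrt( 13), 4]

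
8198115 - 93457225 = -85259110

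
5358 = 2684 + 2674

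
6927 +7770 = 14697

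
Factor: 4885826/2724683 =2^1*11^1 * 13^( - 1 ) * 31^( - 1)*337^1 *659^1*6761^( - 1)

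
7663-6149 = 1514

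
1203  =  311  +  892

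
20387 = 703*29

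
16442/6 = 2740 + 1/3 = 2740.33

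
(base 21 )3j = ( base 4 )1102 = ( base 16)52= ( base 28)2q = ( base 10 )82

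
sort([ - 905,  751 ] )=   [ - 905,751 ] 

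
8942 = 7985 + 957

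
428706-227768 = 200938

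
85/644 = 85/644 = 0.13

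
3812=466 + 3346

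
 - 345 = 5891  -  6236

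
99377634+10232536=109610170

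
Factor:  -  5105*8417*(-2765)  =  118808690525 = 5^2*7^1*19^1*79^1*443^1*1021^1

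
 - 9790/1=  - 9790 = - 9790.00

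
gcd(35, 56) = 7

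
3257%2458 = 799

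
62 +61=123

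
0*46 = 0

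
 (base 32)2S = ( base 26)3e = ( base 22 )44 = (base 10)92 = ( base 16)5c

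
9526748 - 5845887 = 3680861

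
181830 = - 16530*( - 11 ) 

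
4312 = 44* 98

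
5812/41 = 5812/41  =  141.76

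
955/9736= 955/9736 = 0.10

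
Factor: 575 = 5^2*23^1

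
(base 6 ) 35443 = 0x1413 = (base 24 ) 8M3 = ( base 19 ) E49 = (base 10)5139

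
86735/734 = 86735/734 = 118.17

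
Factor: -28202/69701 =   -  2^1*47^( - 1)*59^1*239^1*1483^(- 1)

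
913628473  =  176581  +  913451892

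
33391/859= 38+749/859 = 38.87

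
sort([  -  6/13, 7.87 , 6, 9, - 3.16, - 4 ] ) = [- 4,-3.16, - 6/13, 6, 7.87, 9 ]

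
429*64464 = 27655056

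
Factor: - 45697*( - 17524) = 2^2*13^1*337^1*45697^1 = 800794228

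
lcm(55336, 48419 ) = 387352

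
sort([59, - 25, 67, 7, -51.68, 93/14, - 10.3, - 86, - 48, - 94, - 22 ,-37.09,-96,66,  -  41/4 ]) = [ - 96, - 94, - 86,-51.68,-48,-37.09, - 25, - 22, - 10.3,-41/4, 93/14, 7,59, 66, 67 ]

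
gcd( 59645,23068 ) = 79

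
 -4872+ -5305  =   - 10177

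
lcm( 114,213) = 8094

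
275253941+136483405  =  411737346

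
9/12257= 9/12257=0.00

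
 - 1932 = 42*( - 46 ) 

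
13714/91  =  150 + 64/91 = 150.70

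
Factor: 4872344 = 2^3*609043^1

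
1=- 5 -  - 6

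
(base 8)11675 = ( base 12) 2b11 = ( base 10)5053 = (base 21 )B9D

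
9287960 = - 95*( - 97768 )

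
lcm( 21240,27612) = 276120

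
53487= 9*5943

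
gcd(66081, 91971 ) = 3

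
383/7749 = 383/7749 =0.05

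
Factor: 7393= 7393^1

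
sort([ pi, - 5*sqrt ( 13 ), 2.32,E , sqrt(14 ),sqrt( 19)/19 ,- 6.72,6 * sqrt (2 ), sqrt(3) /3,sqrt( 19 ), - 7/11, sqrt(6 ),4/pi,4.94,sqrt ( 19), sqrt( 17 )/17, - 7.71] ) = [ - 5*sqrt(13), - 7.71, - 6.72,-7/11,sqrt ( 19 )/19 , sqrt( 17 )/17,sqrt(3 ) /3,4/pi , 2.32,sqrt(6 ),E, pi, sqrt(14),sqrt(19 ),sqrt ( 19), 4.94,6 * sqrt(2)]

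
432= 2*216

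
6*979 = 5874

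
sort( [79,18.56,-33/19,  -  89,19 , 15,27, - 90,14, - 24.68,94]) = [ - 90, -89,-24.68, - 33/19, 14, 15,18.56,  19,27,79,94]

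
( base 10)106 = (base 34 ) 34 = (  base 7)211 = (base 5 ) 411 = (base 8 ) 152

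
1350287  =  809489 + 540798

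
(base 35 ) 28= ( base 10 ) 78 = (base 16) 4E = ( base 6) 210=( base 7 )141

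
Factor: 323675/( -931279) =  - 5^2*11^2*107^1*131^( - 1)*7109^( - 1)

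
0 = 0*1548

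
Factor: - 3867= - 3^1*1289^1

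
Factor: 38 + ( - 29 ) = 9= 3^2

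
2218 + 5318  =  7536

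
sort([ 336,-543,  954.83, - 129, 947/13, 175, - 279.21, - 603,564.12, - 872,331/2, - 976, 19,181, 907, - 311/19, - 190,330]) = [ - 976,- 872,  -  603,-543, - 279.21 , - 190, - 129, - 311/19, 19, 947/13, 331/2,175, 181,330, 336,564.12, 907, 954.83] 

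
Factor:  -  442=-2^1*13^1*17^1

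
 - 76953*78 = -6002334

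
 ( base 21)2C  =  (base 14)3c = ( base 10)54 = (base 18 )30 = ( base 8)66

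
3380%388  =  276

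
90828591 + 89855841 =180684432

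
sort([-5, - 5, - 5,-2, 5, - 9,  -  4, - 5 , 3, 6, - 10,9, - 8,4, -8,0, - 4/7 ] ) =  [ - 10, - 9, - 8, - 8,  -  5,  -  5, - 5,-5,-4, - 2, - 4/7,0,3,4, 5,6,9 ] 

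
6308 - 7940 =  - 1632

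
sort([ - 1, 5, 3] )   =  [ - 1,3,  5 ] 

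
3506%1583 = 340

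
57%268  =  57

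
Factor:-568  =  -2^3 * 71^1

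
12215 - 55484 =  - 43269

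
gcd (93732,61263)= 3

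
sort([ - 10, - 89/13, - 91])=[ - 91,- 10, - 89/13 ]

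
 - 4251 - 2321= - 6572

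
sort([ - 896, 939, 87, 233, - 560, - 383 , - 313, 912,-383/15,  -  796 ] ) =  [ - 896, - 796, - 560, - 383, - 313, - 383/15,87,233, 912, 939]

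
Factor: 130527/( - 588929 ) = -3^2*11^(-1)*37^ (  -  1)*1447^( - 1 )*14503^1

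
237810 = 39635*6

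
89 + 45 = 134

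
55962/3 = 18654  =  18654.00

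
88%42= 4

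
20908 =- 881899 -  - 902807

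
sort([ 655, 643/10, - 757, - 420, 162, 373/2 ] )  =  [-757 , - 420, 643/10,162, 373/2, 655]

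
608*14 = 8512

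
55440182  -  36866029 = 18574153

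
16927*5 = 84635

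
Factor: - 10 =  - 2^1* 5^1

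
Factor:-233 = -233^1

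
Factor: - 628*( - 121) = 2^2*11^2 *157^1 = 75988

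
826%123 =88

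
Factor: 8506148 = 2^2*7^1*19^1 *59^1*271^1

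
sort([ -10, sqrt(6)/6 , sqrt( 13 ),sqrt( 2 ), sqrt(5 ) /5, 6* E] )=[ - 10,sqrt( 6)/6, sqrt( 5 )/5, sqrt( 2 ),sqrt( 13), 6  *  E ]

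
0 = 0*46948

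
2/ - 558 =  - 1  +  278/279 = - 0.00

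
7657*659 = 5045963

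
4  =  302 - 298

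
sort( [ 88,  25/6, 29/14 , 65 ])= [ 29/14, 25/6,65,  88 ]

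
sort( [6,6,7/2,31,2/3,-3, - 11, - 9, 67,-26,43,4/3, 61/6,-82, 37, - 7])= [-82, - 26 , - 11, - 9, - 7, - 3,2/3, 4/3, 7/2, 6,6,61/6, 31, 37, 43, 67 ]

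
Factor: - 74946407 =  - 1129^1*66383^1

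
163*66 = 10758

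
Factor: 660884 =2^2* 7^1*23603^1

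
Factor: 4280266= 2^1*443^1 * 4831^1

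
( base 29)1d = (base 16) 2a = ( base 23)1j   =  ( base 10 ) 42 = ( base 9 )46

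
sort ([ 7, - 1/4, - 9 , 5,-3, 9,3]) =[  -  9, - 3,  -  1/4,3, 5, 7, 9] 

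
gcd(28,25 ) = 1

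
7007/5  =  1401  +  2/5 = 1401.40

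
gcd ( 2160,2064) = 48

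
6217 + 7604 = 13821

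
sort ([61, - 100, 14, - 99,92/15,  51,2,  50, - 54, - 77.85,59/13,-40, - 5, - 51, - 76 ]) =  [ - 100, - 99, - 77.85, - 76 , - 54, - 51, - 40, - 5, 2,59/13,92/15, 14,50,51 , 61]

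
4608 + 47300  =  51908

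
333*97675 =32525775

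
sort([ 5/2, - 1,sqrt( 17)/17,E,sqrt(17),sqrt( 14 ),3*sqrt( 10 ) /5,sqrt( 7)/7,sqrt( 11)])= [ - 1 , sqrt( 17)/17,sqrt( 7 ) /7,3*sqrt(10)/5,5/2,  E, sqrt(11 ),sqrt( 14),sqrt( 17) ]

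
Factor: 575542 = 2^1*11^1*26161^1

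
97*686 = 66542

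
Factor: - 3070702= - 2^1* 1535351^1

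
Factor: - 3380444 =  - 2^2 *845111^1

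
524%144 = 92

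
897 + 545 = 1442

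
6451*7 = 45157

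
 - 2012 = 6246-8258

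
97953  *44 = 4309932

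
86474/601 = 86474/601 = 143.88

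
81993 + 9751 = 91744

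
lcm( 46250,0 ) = 0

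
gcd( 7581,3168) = 3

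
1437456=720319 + 717137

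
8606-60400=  - 51794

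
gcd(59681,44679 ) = 1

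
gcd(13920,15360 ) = 480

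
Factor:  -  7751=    - 23^1*337^1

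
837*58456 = 48927672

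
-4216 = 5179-9395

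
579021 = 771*751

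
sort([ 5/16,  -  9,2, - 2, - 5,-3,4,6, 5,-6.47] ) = [ - 9,  -  6.47, - 5, - 3, - 2, 5/16,2, 4,5,6] 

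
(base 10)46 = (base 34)1C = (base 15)31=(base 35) 1B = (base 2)101110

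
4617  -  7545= -2928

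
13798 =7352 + 6446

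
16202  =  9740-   -  6462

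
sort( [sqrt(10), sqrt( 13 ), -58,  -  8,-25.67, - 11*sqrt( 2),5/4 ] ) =[ - 58, - 25.67, - 11*sqrt( 2) , - 8, 5/4, sqrt(10), sqrt(13 ) ]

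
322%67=54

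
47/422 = 47/422 = 0.11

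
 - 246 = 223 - 469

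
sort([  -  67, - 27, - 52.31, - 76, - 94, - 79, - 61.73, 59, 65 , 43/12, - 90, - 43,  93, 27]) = [ - 94,  -  90, - 79, - 76, - 67, - 61.73, - 52.31, - 43,-27, 43/12,27,59, 65,93 ] 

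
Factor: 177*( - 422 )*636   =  -2^3*3^2 *53^1*59^1 *211^1   =  - 47505384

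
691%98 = 5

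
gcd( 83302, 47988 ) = 2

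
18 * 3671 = 66078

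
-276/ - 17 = 276/17 = 16.24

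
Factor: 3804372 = 2^2*3^2 *11^1*13^1*739^1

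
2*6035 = 12070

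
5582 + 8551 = 14133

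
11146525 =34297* 325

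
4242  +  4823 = 9065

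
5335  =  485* 11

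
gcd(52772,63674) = 158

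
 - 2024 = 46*( - 44)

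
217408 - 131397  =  86011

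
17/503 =17/503  =  0.03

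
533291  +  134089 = 667380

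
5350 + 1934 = 7284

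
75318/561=134 +48/187 = 134.26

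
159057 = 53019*3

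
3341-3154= 187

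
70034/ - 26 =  - 35017/13=-  2693.62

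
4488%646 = 612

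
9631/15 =9631/15=642.07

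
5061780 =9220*549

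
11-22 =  - 11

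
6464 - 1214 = 5250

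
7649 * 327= 2501223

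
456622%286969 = 169653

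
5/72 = 5/72 =0.07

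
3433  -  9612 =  - 6179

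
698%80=58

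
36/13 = 36/13 =2.77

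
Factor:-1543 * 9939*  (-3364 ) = 2^2*3^1*29^2*1543^1*3313^1 = 51589890228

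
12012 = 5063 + 6949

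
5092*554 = 2820968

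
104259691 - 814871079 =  - 710611388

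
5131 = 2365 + 2766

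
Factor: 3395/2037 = 5/3=   3^( - 1)*5^1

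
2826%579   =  510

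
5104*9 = 45936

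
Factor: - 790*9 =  - 7110 = -2^1*3^2*5^1*79^1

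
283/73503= 283/73503 = 0.00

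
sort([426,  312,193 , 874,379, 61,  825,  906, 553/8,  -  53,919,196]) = [ - 53,  61, 553/8,193, 196, 312,  379, 426, 825, 874,906, 919]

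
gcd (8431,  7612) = 1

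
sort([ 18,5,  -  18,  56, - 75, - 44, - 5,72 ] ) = [ - 75, - 44, - 18, - 5, 5, 18, 56, 72]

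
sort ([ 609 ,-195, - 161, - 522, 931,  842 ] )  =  [ - 522,  -  195, - 161, 609, 842,  931]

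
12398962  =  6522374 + 5876588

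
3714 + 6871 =10585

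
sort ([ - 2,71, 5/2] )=[ - 2 , 5/2, 71]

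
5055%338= 323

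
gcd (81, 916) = 1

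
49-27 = 22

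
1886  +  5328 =7214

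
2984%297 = 14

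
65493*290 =18992970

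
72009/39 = 24003/13  =  1846.38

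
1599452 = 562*2846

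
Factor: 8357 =61^1*137^1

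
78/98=39/49 = 0.80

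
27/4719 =9/1573 = 0.01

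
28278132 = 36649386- 8371254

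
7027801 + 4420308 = 11448109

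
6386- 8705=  - 2319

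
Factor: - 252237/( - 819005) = 3^1*5^( - 1 )*11^( - 1)*83^1*1013^1* 14891^ ( - 1)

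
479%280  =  199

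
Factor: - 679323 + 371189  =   - 2^1*154067^1 = - 308134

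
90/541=90/541 = 0.17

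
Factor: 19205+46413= 65618 = 2^1*7^1 * 43^1 * 109^1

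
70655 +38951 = 109606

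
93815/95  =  18763/19 = 987.53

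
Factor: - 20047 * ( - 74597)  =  1495446059 = 20047^1*74597^1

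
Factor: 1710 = 2^1*3^2*5^1*19^1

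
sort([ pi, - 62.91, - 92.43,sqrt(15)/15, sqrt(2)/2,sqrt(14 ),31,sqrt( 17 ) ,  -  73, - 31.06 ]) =[ - 92.43, - 73, - 62.91 , - 31.06,sqrt(15) /15, sqrt (2)/2,pi, sqrt( 14),sqrt(17), 31 ]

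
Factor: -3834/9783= - 2^1*3^1*71^1*1087^(-1) = - 426/1087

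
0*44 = 0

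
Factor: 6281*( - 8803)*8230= - 455050221890 = -2^1*5^1*11^1*571^1*823^1*8803^1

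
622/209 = 622/209 = 2.98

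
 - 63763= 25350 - 89113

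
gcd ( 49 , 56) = 7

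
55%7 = 6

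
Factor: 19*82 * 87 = 2^1*3^1*19^1*29^1*41^1 = 135546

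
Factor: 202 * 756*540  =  82464480 =2^5*3^6 *5^1*7^1*101^1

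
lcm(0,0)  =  0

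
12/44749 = 12/44749=0.00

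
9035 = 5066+3969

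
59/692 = 59/692=   0.09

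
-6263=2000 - 8263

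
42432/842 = 50+166/421= 50.39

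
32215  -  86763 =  - 54548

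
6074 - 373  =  5701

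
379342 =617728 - 238386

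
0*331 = 0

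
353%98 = 59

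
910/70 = 13 =13.00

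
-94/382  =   - 1 +144/191  =  -0.25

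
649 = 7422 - 6773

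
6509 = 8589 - 2080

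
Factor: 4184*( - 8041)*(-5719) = 2^3*7^1*11^1*17^1*19^1*43^2*523^1=192407428136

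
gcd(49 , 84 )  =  7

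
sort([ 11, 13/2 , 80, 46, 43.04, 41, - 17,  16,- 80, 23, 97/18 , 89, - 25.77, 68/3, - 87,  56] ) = [ - 87, - 80 , - 25.77, - 17,  97/18,13/2, 11, 16, 68/3,23, 41, 43.04, 46,56, 80,89] 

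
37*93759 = 3469083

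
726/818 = 363/409 = 0.89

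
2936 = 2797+139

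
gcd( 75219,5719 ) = 1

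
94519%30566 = 2821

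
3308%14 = 4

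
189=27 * 7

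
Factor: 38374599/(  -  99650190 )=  - 2^( - 1 )*5^( - 1)*751^( - 1)*4423^ ( - 1)*12791533^1 = - 12791533/33216730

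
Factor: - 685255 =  - 5^1*31^1 * 4421^1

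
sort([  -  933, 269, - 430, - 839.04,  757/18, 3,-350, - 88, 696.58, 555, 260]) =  [  -  933,-839.04, - 430,  -  350, - 88,3, 757/18,260,269,555, 696.58] 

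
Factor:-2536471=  - 7^1*362353^1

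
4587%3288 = 1299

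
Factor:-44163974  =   - 2^1*2549^1 * 8663^1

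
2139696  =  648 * 3302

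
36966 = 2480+34486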